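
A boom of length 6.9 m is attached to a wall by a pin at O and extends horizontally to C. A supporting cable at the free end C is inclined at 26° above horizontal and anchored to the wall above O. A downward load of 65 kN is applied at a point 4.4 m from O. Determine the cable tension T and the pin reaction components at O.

T = 94.55 kN, O_x = 84.98 kN, O_y = 23.55 kN

ΣM about O: T·sin26°·6.9 − 65·4.4 = 0 → T = 286/(6.9·0.438371) = 94.553 ≈ 94.55 kN.
ΣF_x = 0: O_x − T·cos26° = 0 → O_x = 94.553 × 0.898794 = 84.98 kN.
ΣF_y = 0: O_y + T·sin26° − 65 = 0 → O_y = 65 − 94.553 × 0.438371 = 23.55 kN.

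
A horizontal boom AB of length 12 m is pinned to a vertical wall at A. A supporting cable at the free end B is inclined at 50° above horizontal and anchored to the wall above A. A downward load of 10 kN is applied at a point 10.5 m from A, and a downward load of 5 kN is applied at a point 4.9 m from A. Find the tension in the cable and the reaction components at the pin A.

T = 14.09 kN, A_x = 9.055 kN, A_y = 4.208 kN

ΣM about A: T·sin50°·12 − 10·10.5 − 5·4.9 = 0 → T = 129.5/(12·0.766044) = 14.0875 ≈ 14.09 kN.
ΣF_x = 0: A_x − T·cos50° = 0 → A_x = 14.0875 × 0.642788 = 9.055 kN.
ΣF_y = 0: A_y + T·sin50° − 10 − 5 = 0 → A_y = 15 − 14.0875 × 0.766044 = 4.208 kN.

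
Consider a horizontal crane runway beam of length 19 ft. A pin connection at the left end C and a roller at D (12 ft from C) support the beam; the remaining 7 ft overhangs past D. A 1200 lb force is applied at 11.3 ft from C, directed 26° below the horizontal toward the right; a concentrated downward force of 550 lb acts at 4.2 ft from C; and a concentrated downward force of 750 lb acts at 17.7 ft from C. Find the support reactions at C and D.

C_x = -1079 lb, C_y = 31.94 lb, D_y = 1794 lb

Taking moments about C: D_y·12 − 1200·sin26°·11.3 − 550·4.2 − 750·17.7 = 0 → D_y = 21529.3/12 = 1794.11 ≈ 1794 lb.
ΣF_y = 0: C_y + 1794.11 − 1200·sin26° − 550 − 750 = 0 → C_y = 31.94 lb.
ΣF_x = 0: C_x + 1200·cos26° = 0 → C_x = -1079 lb.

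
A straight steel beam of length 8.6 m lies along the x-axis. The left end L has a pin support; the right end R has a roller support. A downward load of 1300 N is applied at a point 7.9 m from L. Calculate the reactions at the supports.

L_x = 0, L_y = 105.8 N, R_y = 1194 N

Taking moments about L: R_y·8.6 − 1300·7.9 = 0 → R_y = 10270/8.6 = 1194.19 ≈ 1194 N.
ΣF_y = 0: L_y + 1194.19 − 1300 = 0 → L_y = 105.8 N.
ΣF_x = 0: no horizontal applied forces, so L_x = 0.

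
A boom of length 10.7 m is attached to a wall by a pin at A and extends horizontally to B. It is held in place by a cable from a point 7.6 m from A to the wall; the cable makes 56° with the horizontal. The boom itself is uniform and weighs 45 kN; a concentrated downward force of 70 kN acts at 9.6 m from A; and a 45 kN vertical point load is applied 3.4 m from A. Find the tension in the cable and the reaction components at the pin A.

T = 169.1 kN, A_x = 94.59 kN, A_y = 19.77 kN

ΣM about A: T·sin56°·7.6 − 45·5.35 − 70·9.6 − 45·3.4 = 0 → T = 1065.75/(7.6·0.829038) = 169.148 ≈ 169.1 kN.
ΣF_x = 0: A_x − T·cos56° = 0 → A_x = 169.148 × 0.559193 = 94.59 kN.
ΣF_y = 0: A_y + T·sin56° − 45 − 70 − 45 = 0 → A_y = 160 − 169.148 × 0.829038 = 19.77 kN.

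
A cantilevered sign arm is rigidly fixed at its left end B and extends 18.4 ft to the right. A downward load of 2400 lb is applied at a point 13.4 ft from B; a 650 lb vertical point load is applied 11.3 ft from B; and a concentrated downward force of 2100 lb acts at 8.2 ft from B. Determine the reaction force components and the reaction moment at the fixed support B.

B_x = 0, B_y = 5150 lb, M_B = 56720 lb·ft

ΣF_x = 0: B_x = 0.
ΣF_y = 0: B_y − 2400 − 650 − 2100 = 0 → B_y = 5150 lb.
ΣM about B: M_B − 2400·13.4 − 650·11.3 − 2100·8.2 = 0 → M_B = 56720 lb·ft.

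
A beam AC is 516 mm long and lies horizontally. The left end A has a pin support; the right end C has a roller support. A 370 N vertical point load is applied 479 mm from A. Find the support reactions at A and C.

Moments about A: C_y·516 − 370·479 = 0 → C_y = 177230/516 = 343.469 ≈ 343.5 N.
ΣF_y = 0: A_y + 343.469 − 370 = 0 → A_y = 26.53 N.
ΣF_x = 0: no horizontal applied forces, so A_x = 0.

A_x = 0, A_y = 26.53 N, C_y = 343.5 N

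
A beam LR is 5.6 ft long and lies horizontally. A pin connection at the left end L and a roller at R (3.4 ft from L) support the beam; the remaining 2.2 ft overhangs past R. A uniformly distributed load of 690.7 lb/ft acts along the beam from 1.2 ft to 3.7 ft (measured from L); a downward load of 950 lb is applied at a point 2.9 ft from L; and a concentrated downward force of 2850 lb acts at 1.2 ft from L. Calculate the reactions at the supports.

Resultant of the distributed load: 690.7 × 2.5 = 1726.75 lb at 2.45 ft from L.
ΣM about L: R_y·3.4 − (690.7·2.5)·2.45 − 950·2.9 − 2850·1.2 = 0 → R_y = 10405.5375/3.4 = 3060.45 ≈ 3060 lb.
ΣF_y = 0: L_y + 3060.45 − 690.7·2.5 − 950 − 2850 = 0 → L_y = 2466 lb.
ΣF_x = 0: no horizontal applied forces, so L_x = 0.

L_x = 0, L_y = 2466 lb, R_y = 3060 lb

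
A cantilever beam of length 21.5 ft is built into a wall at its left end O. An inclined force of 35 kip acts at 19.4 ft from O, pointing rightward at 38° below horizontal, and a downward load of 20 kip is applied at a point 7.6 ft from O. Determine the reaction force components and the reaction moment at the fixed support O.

ΣF_x = 0: O_x + 35·cos38° = 0 → O_x = -27.58 kip.
ΣF_y = 0: O_y − 35·sin38° − 20 = 0 → O_y = 41.55 kip.
ΣM about O: M_O − 35·sin38°·19.4 − 20·7.6 = 0 → M_O = 570.0 kip·ft.

O_x = -27.58 kip, O_y = 41.55 kip, M_O = 570.0 kip·ft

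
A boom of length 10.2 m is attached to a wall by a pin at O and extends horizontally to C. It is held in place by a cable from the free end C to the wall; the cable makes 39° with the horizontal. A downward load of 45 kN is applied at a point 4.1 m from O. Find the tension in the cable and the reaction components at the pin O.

ΣM about O: T·sin39°·10.2 − 45·4.1 = 0 → T = 184.5/(10.2·0.62932) = 28.7425 ≈ 28.74 kN.
ΣF_x = 0: O_x − T·cos39° = 0 → O_x = 28.7425 × 0.777146 = 22.34 kN.
ΣF_y = 0: O_y + T·sin39° − 45 = 0 → O_y = 45 − 28.7425 × 0.62932 = 26.91 kN.

T = 28.74 kN, O_x = 22.34 kN, O_y = 26.91 kN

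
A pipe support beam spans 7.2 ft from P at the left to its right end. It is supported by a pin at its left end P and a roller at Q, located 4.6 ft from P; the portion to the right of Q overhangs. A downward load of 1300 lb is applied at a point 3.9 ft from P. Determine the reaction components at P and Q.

ΣM about P: Q_y·4.6 − 1300·3.9 = 0 → Q_y = 5070/4.6 = 1102.17 ≈ 1102 lb.
ΣF_y = 0: P_y + 1102.17 − 1300 = 0 → P_y = 197.8 lb.
ΣF_x = 0: no horizontal applied forces, so P_x = 0.

P_x = 0, P_y = 197.8 lb, Q_y = 1102 lb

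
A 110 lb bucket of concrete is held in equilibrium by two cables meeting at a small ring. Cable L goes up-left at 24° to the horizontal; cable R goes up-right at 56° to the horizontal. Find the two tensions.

T_L = 62.46 lb, T_R = 102.0 lb

ΣF_x = 0: −T_L·cos24° + T_R·cos56° = 0 → T_R = 1.63369·T_L.
ΣF_y = 0: T_L·sin24° + T_R·sin56° = 110.
Substitute: T_L·(0.406737 + 1.63369·0.829038) = 110 → T_L = 62.46 lb.
Then T_R = 1.63369 × 62.46 = 102.0 lb.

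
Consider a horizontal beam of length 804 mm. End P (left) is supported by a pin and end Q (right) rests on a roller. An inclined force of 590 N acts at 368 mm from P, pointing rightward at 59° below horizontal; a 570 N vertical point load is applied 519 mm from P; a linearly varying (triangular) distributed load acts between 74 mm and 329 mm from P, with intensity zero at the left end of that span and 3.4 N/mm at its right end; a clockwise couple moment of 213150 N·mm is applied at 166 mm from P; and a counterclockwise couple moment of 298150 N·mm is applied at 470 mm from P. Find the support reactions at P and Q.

Resultant of the triangular load: ½ × 3.4 × 255 = 433.5 N, acting at 244 mm from P (one-third of the span from the peak).
ΣM about P: Q_y·804 − 590·sin59°·368 − 570·519 − (½·3.4·255)·244 − 213150 + 298150 = 0 → Q_y = 502712/804 = 625.264 ≈ 625.3 N.
ΣF_y = 0: P_y + 625.264 − 590·sin59° − 570 − ½·3.4·255 = 0 → P_y = 884.0 N.
ΣF_x = 0: P_x + 590·cos59° = 0 → P_x = -303.9 N.

P_x = -303.9 N, P_y = 884.0 N, Q_y = 625.3 N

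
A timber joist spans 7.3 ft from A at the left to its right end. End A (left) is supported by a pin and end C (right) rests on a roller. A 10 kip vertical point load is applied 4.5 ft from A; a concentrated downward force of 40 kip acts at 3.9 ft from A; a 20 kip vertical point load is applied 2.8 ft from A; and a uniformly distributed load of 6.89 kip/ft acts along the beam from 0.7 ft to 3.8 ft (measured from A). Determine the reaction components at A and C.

A_x = 0, A_y = 49.57 kip, C_y = 41.79 kip

Resultant of the distributed load: 6.89 × 3.1 = 21.359 kip at 2.25 ft from A.
Moments about A: C_y·7.3 − 10·4.5 − 40·3.9 − 20·2.8 − (6.89·3.1)·2.25 = 0 → C_y = 305.05775/7.3 = 41.7887 ≈ 41.79 kip.
ΣF_y = 0: A_y + 41.7887 − 10 − 40 − 20 − 6.89·3.1 = 0 → A_y = 49.57 kip.
ΣF_x = 0: no horizontal applied forces, so A_x = 0.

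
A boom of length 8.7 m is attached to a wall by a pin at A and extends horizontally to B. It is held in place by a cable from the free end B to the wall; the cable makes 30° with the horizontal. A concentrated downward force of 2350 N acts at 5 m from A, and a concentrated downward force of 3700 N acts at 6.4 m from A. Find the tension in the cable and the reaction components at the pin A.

T = 8145 N, A_x = 7054 N, A_y = 1978 N

ΣM about A: T·sin30°·8.7 − 2350·5 − 3700·6.4 = 0 → T = 35430/(8.7·0.5) = 8144.83 ≈ 8145 N.
ΣF_x = 0: A_x − T·cos30° = 0 → A_x = 8144.83 × 0.866025 = 7054 N.
ΣF_y = 0: A_y + T·sin30° − 2350 − 3700 = 0 → A_y = 6050 − 8144.83 × 0.5 = 1978 N.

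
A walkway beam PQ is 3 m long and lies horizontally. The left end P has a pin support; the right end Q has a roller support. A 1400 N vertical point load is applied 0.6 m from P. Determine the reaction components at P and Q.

Moments about P: Q_y·3 − 1400·0.6 = 0 → Q_y = 840/3 = 280.0 N.
ΣF_y = 0: P_y + 280 − 1400 = 0 → P_y = 1120 N.
ΣF_x = 0: no horizontal applied forces, so P_x = 0.

P_x = 0, P_y = 1120 N, Q_y = 280.0 N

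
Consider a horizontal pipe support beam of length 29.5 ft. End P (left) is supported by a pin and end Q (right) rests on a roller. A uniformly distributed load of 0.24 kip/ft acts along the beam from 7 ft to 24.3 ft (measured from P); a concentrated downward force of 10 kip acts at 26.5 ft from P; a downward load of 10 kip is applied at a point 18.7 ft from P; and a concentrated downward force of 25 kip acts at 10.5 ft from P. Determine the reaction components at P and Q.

Resultant of the distributed load: 0.24 × 17.3 = 4.152 kip at 15.65 ft from P.
Taking moments about P: Q_y·29.5 − (0.24·17.3)·15.65 − 10·26.5 − 10·18.7 − 25·10.5 = 0 → Q_y = 779.4788/29.5 = 26.423 ≈ 26.42 kip.
ΣF_y = 0: P_y + 26.423 − 0.24·17.3 − 10 − 10 − 25 = 0 → P_y = 22.73 kip.
ΣF_x = 0: no horizontal applied forces, so P_x = 0.

P_x = 0, P_y = 22.73 kip, Q_y = 26.42 kip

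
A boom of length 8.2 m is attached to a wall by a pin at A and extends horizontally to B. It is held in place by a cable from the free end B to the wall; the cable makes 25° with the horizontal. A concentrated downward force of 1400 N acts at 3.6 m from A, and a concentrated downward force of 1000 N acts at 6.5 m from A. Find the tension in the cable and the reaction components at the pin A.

T = 3330 N, A_x = 3018 N, A_y = 992.7 N

ΣM about A: T·sin25°·8.2 − 1400·3.6 − 1000·6.5 = 0 → T = 11540/(8.2·0.422618) = 3330 N.
ΣF_x = 0: A_x − T·cos25° = 0 → A_x = 3330 × 0.906308 = 3018 N.
ΣF_y = 0: A_y + T·sin25° − 1400 − 1000 = 0 → A_y = 2400 − 3330 × 0.422618 = 992.7 N.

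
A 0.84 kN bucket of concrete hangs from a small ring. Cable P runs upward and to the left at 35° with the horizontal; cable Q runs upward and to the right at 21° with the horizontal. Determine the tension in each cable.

ΣF_x = 0: −T_P·cos35° + T_Q·cos21° = 0 → T_Q = 0.877431·T_P.
ΣF_y = 0: T_P·sin35° + T_Q·sin21° = 0.84.
Substitute: T_P·(0.573576 + 0.877431·0.358368) = 0.84 → T_P = 0.945926 ≈ 0.9459 kN.
Then T_Q = 0.877431 × 0.945926 = 0.8300 kN.

T_P = 0.9459 kN, T_Q = 0.8300 kN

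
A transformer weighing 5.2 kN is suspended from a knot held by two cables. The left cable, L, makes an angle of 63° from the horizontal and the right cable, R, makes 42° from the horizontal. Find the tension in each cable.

T_L = 4.001 kN, T_R = 2.444 kN

ΣF_x = 0: −T_L·cos63° + T_R·cos42° = 0 → T_R = 0.610904·T_L.
ΣF_y = 0: T_L·sin63° + T_R·sin42° = 5.2.
Substitute: T_L·(0.891007 + 0.610904·0.669131) = 5.2 → T_L = 4.00067 ≈ 4.001 kN.
Then T_R = 0.610904 × 4.00067 = 2.444 kN.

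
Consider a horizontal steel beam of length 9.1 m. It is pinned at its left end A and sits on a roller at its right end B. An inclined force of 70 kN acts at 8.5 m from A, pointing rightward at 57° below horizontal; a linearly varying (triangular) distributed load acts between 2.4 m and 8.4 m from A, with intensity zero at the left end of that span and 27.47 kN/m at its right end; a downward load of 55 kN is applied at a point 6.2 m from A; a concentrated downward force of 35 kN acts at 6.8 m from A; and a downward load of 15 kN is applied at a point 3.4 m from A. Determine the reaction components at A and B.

Resultant of the triangular load: ½ × 27.47 × 6 = 82.41 kN, acting at 6.4 m from A (one-third of the span from the peak).
ΣM about A: B_y·9.1 − 70·sin57°·8.5 − (½·27.47·6)·6.4 − 55·6.2 − 35·6.8 − 15·3.4 = 0 → B_y = 1656.43/9.1 = 182.025 ≈ 182.0 kN.
ΣF_y = 0: A_y + 182.025 − 70·sin57° − ½·27.47·6 − 55 − 35 − 15 = 0 → A_y = 64.09 kN.
ΣF_x = 0: A_x + 70·cos57° = 0 → A_x = -38.12 kN.

A_x = -38.12 kN, A_y = 64.09 kN, B_y = 182.0 kN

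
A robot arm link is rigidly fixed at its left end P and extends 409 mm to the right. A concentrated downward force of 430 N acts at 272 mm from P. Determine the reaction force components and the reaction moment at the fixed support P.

ΣF_x = 0: P_x = 0.
ΣF_y = 0: P_y − 430 = 0 → P_y = 430.0 N.
ΣM about P: M_P − 430·272 = 0 → M_P = 117000 N·mm.

P_x = 0, P_y = 430.0 N, M_P = 117000 N·mm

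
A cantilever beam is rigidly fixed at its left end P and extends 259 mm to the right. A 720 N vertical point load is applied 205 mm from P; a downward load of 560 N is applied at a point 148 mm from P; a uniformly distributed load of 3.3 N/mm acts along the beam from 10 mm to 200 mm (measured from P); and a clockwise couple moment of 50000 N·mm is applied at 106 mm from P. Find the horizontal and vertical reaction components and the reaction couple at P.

P_x = 0, P_y = 1907 N, M_P = 346300 N·mm

Resultant of the distributed load: 3.3 × 190 = 627 N at 105 mm from P.
ΣF_x = 0: P_x = 0.
ΣF_y = 0: P_y − 720 − 560 − 3.3·190 = 0 → P_y = 1907 N.
ΣM about P: M_P − 720·205 − 560·148 − (3.3·190)·105 − 50000 = 0 → M_P = 346300 N·mm.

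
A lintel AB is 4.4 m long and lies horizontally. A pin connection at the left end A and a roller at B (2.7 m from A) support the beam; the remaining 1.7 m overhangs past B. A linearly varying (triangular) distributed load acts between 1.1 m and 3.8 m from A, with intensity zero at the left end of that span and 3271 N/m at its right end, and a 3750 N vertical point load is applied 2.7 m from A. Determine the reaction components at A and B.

Resultant of the triangular load: ½ × 3271 × 2.7 = 4415.85 N, acting at 2.9 m from A (one-third of the span from the peak).
ΣM about A: B_y·2.7 − (½·3271·2.7)·2.9 − 3750·2.7 = 0 → B_y = 22930.965/2.7 = 8492.95 ≈ 8493 N.
ΣF_y = 0: A_y + 8492.95 − ½·3271·2.7 − 3750 = 0 → A_y = -327.1 N.
ΣF_x = 0: no horizontal applied forces, so A_x = 0.

A_x = 0, A_y = -327.1 N, B_y = 8493 N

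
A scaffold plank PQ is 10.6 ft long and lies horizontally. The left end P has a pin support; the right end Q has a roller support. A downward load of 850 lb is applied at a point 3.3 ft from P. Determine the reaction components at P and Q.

P_x = 0, P_y = 585.4 lb, Q_y = 264.6 lb

ΣM about P: Q_y·10.6 − 850·3.3 = 0 → Q_y = 2805/10.6 = 264.623 ≈ 264.6 lb.
ΣF_y = 0: P_y + 264.623 − 850 = 0 → P_y = 585.4 lb.
ΣF_x = 0: no horizontal applied forces, so P_x = 0.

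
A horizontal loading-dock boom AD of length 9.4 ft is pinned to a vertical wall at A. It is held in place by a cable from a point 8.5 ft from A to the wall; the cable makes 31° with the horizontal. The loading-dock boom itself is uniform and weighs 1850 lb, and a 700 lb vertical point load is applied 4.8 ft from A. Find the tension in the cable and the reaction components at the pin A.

T = 2754 lb, A_x = 2360 lb, A_y = 1132 lb

ΣM about A: T·sin31°·8.5 − 1850·4.7 − 700·4.8 = 0 → T = 12055/(8.5·0.515038) = 2753.65 ≈ 2754 lb.
ΣF_x = 0: A_x − T·cos31° = 0 → A_x = 2753.65 × 0.857167 = 2360 lb.
ΣF_y = 0: A_y + T·sin31° − 1850 − 700 = 0 → A_y = 2550 − 2753.65 × 0.515038 = 1132 lb.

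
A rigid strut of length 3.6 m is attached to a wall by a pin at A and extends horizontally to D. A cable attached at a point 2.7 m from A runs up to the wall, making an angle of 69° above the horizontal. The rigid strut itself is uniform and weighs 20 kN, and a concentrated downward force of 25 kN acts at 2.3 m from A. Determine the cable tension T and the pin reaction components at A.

ΣM about A: T·sin69°·2.7 − 20·1.8 − 25·2.3 = 0 → T = 93.5/(2.7·0.93358) = 37.0934 ≈ 37.09 kN.
ΣF_x = 0: A_x − T·cos69° = 0 → A_x = 37.0934 × 0.358368 = 13.29 kN.
ΣF_y = 0: A_y + T·sin69° − 20 − 25 = 0 → A_y = 45 − 37.0934 × 0.93358 = 10.37 kN.

T = 37.09 kN, A_x = 13.29 kN, A_y = 10.37 kN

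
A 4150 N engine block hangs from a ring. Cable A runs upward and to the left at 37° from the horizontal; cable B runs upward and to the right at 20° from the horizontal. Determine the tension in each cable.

ΣF_x = 0: −T_A·cos37° + T_B·cos20° = 0 → T_B = 0.84989·T_A.
ΣF_y = 0: T_A·sin37° + T_B·sin20° = 4150.
Substitute: T_A·(0.601815 + 0.84989·0.34202) = 4150 → T_A = 4649.89 ≈ 4650 N.
Then T_B = 0.84989 × 4649.89 = 3952 N.

T_A = 4650 N, T_B = 3952 N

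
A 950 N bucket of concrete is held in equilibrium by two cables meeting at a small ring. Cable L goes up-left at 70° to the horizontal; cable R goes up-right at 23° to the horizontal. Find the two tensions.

ΣF_x = 0: −T_L·cos70° + T_R·cos23° = 0 → T_R = 0.371557·T_L.
ΣF_y = 0: T_L·sin70° + T_R·sin23° = 950.
Substitute: T_L·(0.939693 + 0.371557·0.390731) = 950 → T_L = 875.679 ≈ 875.7 N.
Then T_R = 0.371557 × 875.679 = 325.4 N.

T_L = 875.7 N, T_R = 325.4 N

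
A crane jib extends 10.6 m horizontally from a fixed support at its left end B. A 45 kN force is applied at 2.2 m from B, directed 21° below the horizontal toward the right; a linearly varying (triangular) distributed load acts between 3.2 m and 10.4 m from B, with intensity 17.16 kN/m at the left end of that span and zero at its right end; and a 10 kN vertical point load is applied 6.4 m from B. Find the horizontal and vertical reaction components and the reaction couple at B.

Resultant of the triangular load: ½ × 17.16 × 7.2 = 61.776 kN, acting at 5.6 m from B (one-third of the span from the peak).
ΣF_x = 0: B_x + 45·cos21° = 0 → B_x = -42.01 kN.
ΣF_y = 0: B_y − 45·sin21° − ½·17.16·7.2 − 10 = 0 → B_y = 87.90 kN.
ΣM about B: M_B − 45·sin21°·2.2 − (½·17.16·7.2)·5.6 − 10·6.4 = 0 → M_B = 445.4 kN·m.

B_x = -42.01 kN, B_y = 87.90 kN, M_B = 445.4 kN·m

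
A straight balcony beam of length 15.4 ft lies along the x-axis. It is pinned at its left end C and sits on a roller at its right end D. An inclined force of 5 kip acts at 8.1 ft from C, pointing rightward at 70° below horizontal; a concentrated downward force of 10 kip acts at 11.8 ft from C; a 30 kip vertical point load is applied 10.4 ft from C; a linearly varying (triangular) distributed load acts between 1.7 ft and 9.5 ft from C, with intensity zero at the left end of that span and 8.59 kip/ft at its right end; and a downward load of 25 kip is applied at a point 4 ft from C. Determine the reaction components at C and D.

Resultant of the triangular load: ½ × 8.59 × 7.8 = 33.501 kip, acting at 6.9 ft from C (one-third of the span from the peak).
Moments about C: D_y·15.4 − 5·sin70°·8.1 − 10·11.8 − 30·10.4 − (½·8.59·7.8)·6.9 − 25·4 = 0 → D_y = 799.214/15.4 = 51.897 ≈ 51.90 kip.
ΣF_y = 0: C_y + 51.897 − 5·sin70° − 10 − 30 − ½·8.59·7.8 − 25 = 0 → C_y = 51.30 kip.
ΣF_x = 0: C_x + 5·cos70° = 0 → C_x = -1.710 kip.

C_x = -1.710 kip, C_y = 51.30 kip, D_y = 51.90 kip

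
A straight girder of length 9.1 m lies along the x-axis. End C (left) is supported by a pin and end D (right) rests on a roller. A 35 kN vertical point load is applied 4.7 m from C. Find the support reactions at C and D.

C_x = 0, C_y = 16.92 kN, D_y = 18.08 kN

Moments about C: D_y·9.1 − 35·4.7 = 0 → D_y = 164.5/9.1 = 18.0769 ≈ 18.08 kN.
ΣF_y = 0: C_y + 18.0769 − 35 = 0 → C_y = 16.92 kN.
ΣF_x = 0: no horizontal applied forces, so C_x = 0.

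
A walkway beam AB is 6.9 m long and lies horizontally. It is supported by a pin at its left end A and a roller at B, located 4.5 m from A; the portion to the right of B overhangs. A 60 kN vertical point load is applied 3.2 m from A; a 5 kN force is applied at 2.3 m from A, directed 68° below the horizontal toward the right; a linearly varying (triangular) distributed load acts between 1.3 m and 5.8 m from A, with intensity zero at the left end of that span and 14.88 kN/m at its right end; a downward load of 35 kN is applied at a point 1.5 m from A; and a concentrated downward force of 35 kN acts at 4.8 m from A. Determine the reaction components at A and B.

Resultant of the triangular load: ½ × 14.88 × 4.5 = 33.48 kN, acting at 4.3 m from A (one-third of the span from the peak).
Taking moments about A: B_y·4.5 − 60·3.2 − 5·sin68°·2.3 − (½·14.88·4.5)·4.3 − 35·1.5 − 35·4.8 = 0 → B_y = 567.127/4.5 = 126.028 ≈ 126.0 kN.
ΣF_y = 0: A_y + 126.028 − 60 − 5·sin68° − ½·14.88·4.5 − 35 − 35 = 0 → A_y = 42.09 kN.
ΣF_x = 0: A_x + 5·cos68° = 0 → A_x = -1.873 kN.

A_x = -1.873 kN, A_y = 42.09 kN, B_y = 126.0 kN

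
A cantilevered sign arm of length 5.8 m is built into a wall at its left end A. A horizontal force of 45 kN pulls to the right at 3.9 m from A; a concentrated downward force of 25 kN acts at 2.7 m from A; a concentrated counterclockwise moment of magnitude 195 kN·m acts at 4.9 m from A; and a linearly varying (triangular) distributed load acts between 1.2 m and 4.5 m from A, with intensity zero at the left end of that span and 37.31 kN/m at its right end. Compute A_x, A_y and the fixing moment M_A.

Resultant of the triangular load: ½ × 37.31 × 3.3 = 61.5615 kN, acting at 3.4 m from A (one-third of the span from the peak).
ΣF_x = 0: A_x + 45 = 0 → A_x = -45.00 kN.
ΣF_y = 0: A_y − 25 − ½·37.31·3.3 = 0 → A_y = 86.56 kN.
ΣM about A: M_A − 25·2.7 + 195 − (½·37.31·3.3)·3.4 = 0 → M_A = 81.81 kN·m.

A_x = -45.00 kN, A_y = 86.56 kN, M_A = 81.81 kN·m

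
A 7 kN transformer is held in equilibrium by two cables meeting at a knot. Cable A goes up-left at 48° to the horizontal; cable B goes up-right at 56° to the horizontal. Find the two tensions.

T_A = 4.034 kN, T_B = 4.827 kN

ΣF_x = 0: −T_A·cos48° + T_B·cos56° = 0 → T_B = 1.1966·T_A.
ΣF_y = 0: T_A·sin48° + T_B·sin56° = 7.
Substitute: T_A·(0.743145 + 1.1966·0.829038) = 7 → T_A = 4.03418 ≈ 4.034 kN.
Then T_B = 1.1966 × 4.03418 = 4.827 kN.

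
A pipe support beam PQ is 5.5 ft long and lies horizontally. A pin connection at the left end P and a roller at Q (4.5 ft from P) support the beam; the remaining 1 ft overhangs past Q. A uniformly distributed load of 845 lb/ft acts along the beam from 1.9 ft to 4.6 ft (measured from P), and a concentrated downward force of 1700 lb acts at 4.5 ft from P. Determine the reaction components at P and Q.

Resultant of the distributed load: 845 × 2.7 = 2281.5 lb at 3.25 ft from P.
ΣM about P: Q_y·4.5 − (845·2.7)·3.25 − 1700·4.5 = 0 → Q_y = 15064.875/4.5 = 3347.75 ≈ 3348 lb.
ΣF_y = 0: P_y + 3347.75 − 845·2.7 − 1700 = 0 → P_y = 633.8 lb.
ΣF_x = 0: no horizontal applied forces, so P_x = 0.

P_x = 0, P_y = 633.8 lb, Q_y = 3348 lb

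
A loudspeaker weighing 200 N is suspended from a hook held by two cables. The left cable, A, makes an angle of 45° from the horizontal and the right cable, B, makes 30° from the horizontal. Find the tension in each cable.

ΣF_x = 0: −T_A·cos45° + T_B·cos30° = 0 → T_B = 0.816497·T_A.
ΣF_y = 0: T_A·sin45° + T_B·sin30° = 200.
Substitute: T_A·(0.707107 + 0.816497·0.5) = 200 → T_A = 179.315 ≈ 179.3 N.
Then T_B = 0.816497 × 179.315 = 146.4 N.

T_A = 179.3 N, T_B = 146.4 N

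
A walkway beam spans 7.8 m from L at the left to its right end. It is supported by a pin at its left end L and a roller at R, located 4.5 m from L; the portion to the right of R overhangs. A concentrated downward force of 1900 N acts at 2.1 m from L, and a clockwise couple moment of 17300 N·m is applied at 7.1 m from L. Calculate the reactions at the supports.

Moments about L: R_y·4.5 − 1900·2.1 − 17300 = 0 → R_y = 21290/4.5 = 4731.11 ≈ 4731 N.
ΣF_y = 0: L_y + 4731.11 − 1900 = 0 → L_y = -2831 N.
ΣF_x = 0: no horizontal applied forces, so L_x = 0.

L_x = 0, L_y = -2831 N, R_y = 4731 N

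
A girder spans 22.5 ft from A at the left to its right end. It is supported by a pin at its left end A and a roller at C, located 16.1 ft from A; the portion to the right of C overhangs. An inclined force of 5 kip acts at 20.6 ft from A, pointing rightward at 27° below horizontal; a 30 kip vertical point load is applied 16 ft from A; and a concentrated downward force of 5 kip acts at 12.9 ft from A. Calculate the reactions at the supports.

ΣM about A: C_y·16.1 − 5·sin27°·20.6 − 30·16 − 5·12.9 = 0 → C_y = 591.261/16.1 = 36.7243 ≈ 36.72 kip.
ΣF_y = 0: A_y + 36.7243 − 5·sin27° − 30 − 5 = 0 → A_y = 0.5457 kip.
ΣF_x = 0: A_x + 5·cos27° = 0 → A_x = -4.455 kip.

A_x = -4.455 kip, A_y = 0.5457 kip, C_y = 36.72 kip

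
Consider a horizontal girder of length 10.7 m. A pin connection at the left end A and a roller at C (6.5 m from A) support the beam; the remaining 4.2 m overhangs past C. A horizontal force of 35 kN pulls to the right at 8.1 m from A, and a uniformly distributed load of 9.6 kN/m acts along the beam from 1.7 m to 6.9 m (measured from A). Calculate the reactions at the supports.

Resultant of the distributed load: 9.6 × 5.2 = 49.92 kN at 4.3 m from A.
ΣM about A: C_y·6.5 − (9.6·5.2)·4.3 = 0 → C_y = 214.656/6.5 = 33.024 ≈ 33.02 kN.
ΣF_y = 0: A_y + 33.024 − 9.6·5.2 = 0 → A_y = 16.90 kN.
ΣF_x = 0: A_x + 35 = 0 → A_x = -35.00 kN.

A_x = -35.00 kN, A_y = 16.90 kN, C_y = 33.02 kN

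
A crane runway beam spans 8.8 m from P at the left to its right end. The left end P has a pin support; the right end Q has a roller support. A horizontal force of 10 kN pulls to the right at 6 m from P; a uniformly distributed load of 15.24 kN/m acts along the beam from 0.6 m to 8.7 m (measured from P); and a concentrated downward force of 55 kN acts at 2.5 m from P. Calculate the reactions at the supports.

P_x = -10.00 kN, P_y = 97.59 kN, Q_y = 80.85 kN

Resultant of the distributed load: 15.24 × 8.1 = 123.444 kN at 4.65 m from P.
Taking moments about P: Q_y·8.8 − (15.24·8.1)·4.65 − 55·2.5 = 0 → Q_y = 711.5146/8.8 = 80.8539 ≈ 80.85 kN.
ΣF_y = 0: P_y + 80.8539 − 15.24·8.1 − 55 = 0 → P_y = 97.59 kN.
ΣF_x = 0: P_x + 10 = 0 → P_x = -10.00 kN.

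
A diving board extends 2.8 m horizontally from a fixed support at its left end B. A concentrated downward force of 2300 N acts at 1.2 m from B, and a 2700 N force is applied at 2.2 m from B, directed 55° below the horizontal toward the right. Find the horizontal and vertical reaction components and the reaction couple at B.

B_x = -1549 N, B_y = 4512 N, M_B = 7626 N·m

ΣF_x = 0: B_x + 2700·cos55° = 0 → B_x = -1549 N.
ΣF_y = 0: B_y − 2300 − 2700·sin55° = 0 → B_y = 4512 N.
ΣM about B: M_B − 2300·1.2 − 2700·sin55°·2.2 = 0 → M_B = 7626 N·m.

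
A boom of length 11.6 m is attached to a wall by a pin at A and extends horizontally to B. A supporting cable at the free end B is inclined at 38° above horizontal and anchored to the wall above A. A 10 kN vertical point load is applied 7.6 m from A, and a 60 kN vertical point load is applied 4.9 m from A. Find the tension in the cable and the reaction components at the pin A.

ΣM about A: T·sin38°·11.6 − 10·7.6 − 60·4.9 = 0 → T = 370/(11.6·0.615661) = 51.8086 ≈ 51.81 kN.
ΣF_x = 0: A_x − T·cos38° = 0 → A_x = 51.8086 × 0.788011 = 40.83 kN.
ΣF_y = 0: A_y + T·sin38° − 10 − 60 = 0 → A_y = 70 − 51.8086 × 0.615661 = 38.10 kN.

T = 51.81 kN, A_x = 40.83 kN, A_y = 38.10 kN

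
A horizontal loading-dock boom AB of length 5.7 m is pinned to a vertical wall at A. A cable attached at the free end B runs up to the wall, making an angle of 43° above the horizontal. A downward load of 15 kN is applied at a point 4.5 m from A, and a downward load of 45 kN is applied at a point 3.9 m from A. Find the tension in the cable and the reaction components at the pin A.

ΣM about A: T·sin43°·5.7 − 15·4.5 − 45·3.9 = 0 → T = 243/(5.7·0.681998) = 62.5098 ≈ 62.51 kN.
ΣF_x = 0: A_x − T·cos43° = 0 → A_x = 62.5098 × 0.731354 = 45.72 kN.
ΣF_y = 0: A_y + T·sin43° − 15 − 45 = 0 → A_y = 60 − 62.5098 × 0.681998 = 17.37 kN.

T = 62.51 kN, A_x = 45.72 kN, A_y = 17.37 kN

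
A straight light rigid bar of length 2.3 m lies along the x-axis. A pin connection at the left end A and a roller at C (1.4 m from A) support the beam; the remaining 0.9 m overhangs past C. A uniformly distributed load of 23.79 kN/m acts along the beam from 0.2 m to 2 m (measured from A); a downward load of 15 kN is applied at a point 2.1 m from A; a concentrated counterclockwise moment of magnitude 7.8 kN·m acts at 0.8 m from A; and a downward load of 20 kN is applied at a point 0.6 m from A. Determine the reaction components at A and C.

Resultant of the distributed load: 23.79 × 1.8 = 42.822 kN at 1.1 m from A.
Taking moments about A: C_y·1.4 − (23.79·1.8)·1.1 − 15·2.1 + 7.8 − 20·0.6 = 0 → C_y = 82.8042/1.4 = 59.1459 ≈ 59.15 kN.
ΣF_y = 0: A_y + 59.1459 − 23.79·1.8 − 15 − 20 = 0 → A_y = 18.68 kN.
ΣF_x = 0: no horizontal applied forces, so A_x = 0.

A_x = 0, A_y = 18.68 kN, C_y = 59.15 kN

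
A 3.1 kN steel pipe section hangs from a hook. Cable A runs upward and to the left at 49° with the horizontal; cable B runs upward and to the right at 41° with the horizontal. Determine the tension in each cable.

T_A = 2.340 kN, T_B = 2.034 kN

ΣF_x = 0: −T_A·cos49° + T_B·cos41° = 0 → T_B = 0.869287·T_A.
ΣF_y = 0: T_A·sin49° + T_B·sin41° = 3.1.
Substitute: T_A·(0.75471 + 0.869287·0.656059) = 3.1 → T_A = 2.3396 ≈ 2.340 kN.
Then T_B = 0.869287 × 2.3396 = 2.034 kN.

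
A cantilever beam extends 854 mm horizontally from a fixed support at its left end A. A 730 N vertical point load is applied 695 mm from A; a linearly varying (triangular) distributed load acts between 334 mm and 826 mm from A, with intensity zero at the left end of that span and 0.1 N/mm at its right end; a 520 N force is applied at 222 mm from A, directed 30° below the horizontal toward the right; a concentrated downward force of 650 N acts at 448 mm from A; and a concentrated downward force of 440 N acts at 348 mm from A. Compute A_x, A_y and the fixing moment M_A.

Resultant of the triangular load: ½ × 0.1 × 492 = 24.6 N, acting at 662 mm from A (one-third of the span from the peak).
ΣF_x = 0: A_x + 520·cos30° = 0 → A_x = -450.3 N.
ΣF_y = 0: A_y − 730 − ½·0.1·492 − 520·sin30° − 650 − 440 = 0 → A_y = 2105 N.
ΣM about A: M_A − 730·695 − (½·0.1·492)·662 − 520·sin30°·222 − 650·448 − 440·348 = 0 → M_A = 1026000 N·mm.

A_x = -450.3 N, A_y = 2105 N, M_A = 1026000 N·mm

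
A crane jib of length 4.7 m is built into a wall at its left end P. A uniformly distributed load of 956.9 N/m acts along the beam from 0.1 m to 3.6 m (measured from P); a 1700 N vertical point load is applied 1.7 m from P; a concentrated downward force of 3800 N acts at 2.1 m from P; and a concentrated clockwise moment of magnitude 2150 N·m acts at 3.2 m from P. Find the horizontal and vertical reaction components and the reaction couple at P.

Resultant of the distributed load: 956.9 × 3.5 = 3349.15 N at 1.85 m from P.
ΣF_x = 0: P_x = 0.
ΣF_y = 0: P_y − 956.9·3.5 − 1700 − 3800 = 0 → P_y = 8849 N.
ΣM about P: M_P − (956.9·3.5)·1.85 − 1700·1.7 − 3800·2.1 − 2150 = 0 → M_P = 19220 N·m.

P_x = 0, P_y = 8849 N, M_P = 19220 N·m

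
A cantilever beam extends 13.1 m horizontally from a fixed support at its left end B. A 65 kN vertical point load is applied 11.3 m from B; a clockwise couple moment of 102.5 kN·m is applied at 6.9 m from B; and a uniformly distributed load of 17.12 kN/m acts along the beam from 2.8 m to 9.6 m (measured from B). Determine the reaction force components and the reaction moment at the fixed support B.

Resultant of the distributed load: 17.12 × 6.8 = 116.416 kN at 6.2 m from B.
ΣF_x = 0: B_x = 0.
ΣF_y = 0: B_y − 65 − 17.12·6.8 = 0 → B_y = 181.4 kN.
ΣM about B: M_B − 65·11.3 − 102.5 − (17.12·6.8)·6.2 = 0 → M_B = 1559 kN·m.

B_x = 0, B_y = 181.4 kN, M_B = 1559 kN·m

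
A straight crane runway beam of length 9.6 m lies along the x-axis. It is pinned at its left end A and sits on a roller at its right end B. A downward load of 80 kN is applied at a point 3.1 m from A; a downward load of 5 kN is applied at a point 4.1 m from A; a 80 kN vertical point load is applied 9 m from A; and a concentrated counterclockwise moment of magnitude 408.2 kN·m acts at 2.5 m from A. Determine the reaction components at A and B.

Moments about A: B_y·9.6 − 80·3.1 − 5·4.1 − 80·9 + 408.2 = 0 → B_y = 580.3/9.6 = 60.4479 ≈ 60.45 kN.
ΣF_y = 0: A_y + 60.4479 − 80 − 5 − 80 = 0 → A_y = 104.6 kN.
ΣF_x = 0: no horizontal applied forces, so A_x = 0.

A_x = 0, A_y = 104.6 kN, B_y = 60.45 kN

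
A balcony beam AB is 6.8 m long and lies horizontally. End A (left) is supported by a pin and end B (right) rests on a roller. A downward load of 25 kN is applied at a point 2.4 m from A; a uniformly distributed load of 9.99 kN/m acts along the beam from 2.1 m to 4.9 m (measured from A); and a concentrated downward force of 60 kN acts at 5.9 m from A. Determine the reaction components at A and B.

Resultant of the distributed load: 9.99 × 2.8 = 27.972 kN at 3.5 m from A.
Taking moments about A: B_y·6.8 − 25·2.4 − (9.99·2.8)·3.5 − 60·5.9 = 0 → B_y = 511.902/6.8 = 75.2797 ≈ 75.28 kN.
ΣF_y = 0: A_y + 75.2797 − 25 − 9.99·2.8 − 60 = 0 → A_y = 37.69 kN.
ΣF_x = 0: no horizontal applied forces, so A_x = 0.

A_x = 0, A_y = 37.69 kN, B_y = 75.28 kN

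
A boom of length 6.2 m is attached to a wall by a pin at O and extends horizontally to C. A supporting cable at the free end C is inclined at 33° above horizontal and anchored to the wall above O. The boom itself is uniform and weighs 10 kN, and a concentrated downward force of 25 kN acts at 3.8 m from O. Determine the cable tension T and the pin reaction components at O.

ΣM about O: T·sin33°·6.2 − 10·3.1 − 25·3.8 = 0 → T = 126/(6.2·0.544639) = 37.3139 ≈ 37.31 kN.
ΣF_x = 0: O_x − T·cos33° = 0 → O_x = 37.3139 × 0.838671 = 31.29 kN.
ΣF_y = 0: O_y + T·sin33° − 10 − 25 = 0 → O_y = 35 − 37.3139 × 0.544639 = 14.68 kN.

T = 37.31 kN, O_x = 31.29 kN, O_y = 14.68 kN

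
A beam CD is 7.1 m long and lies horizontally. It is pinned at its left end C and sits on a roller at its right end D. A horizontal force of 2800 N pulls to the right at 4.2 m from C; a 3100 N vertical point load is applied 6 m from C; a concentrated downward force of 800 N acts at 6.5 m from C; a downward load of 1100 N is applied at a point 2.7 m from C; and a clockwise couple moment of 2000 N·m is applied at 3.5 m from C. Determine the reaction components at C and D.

C_x = -2800 N, C_y = 947.9 N, D_y = 4052 N

Taking moments about C: D_y·7.1 − 3100·6 − 800·6.5 − 1100·2.7 − 2000 = 0 → D_y = 28770/7.1 = 4052.11 ≈ 4052 N.
ΣF_y = 0: C_y + 4052.11 − 3100 − 800 − 1100 = 0 → C_y = 947.9 N.
ΣF_x = 0: C_x + 2800 = 0 → C_x = -2800 N.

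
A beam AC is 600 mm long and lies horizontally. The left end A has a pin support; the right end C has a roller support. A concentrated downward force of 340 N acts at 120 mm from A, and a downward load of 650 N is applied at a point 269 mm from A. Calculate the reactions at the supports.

Taking moments about A: C_y·600 − 340·120 − 650·269 = 0 → C_y = 215650/600 = 359.417 ≈ 359.4 N.
ΣF_y = 0: A_y + 359.417 − 340 − 650 = 0 → A_y = 630.6 N.
ΣF_x = 0: no horizontal applied forces, so A_x = 0.

A_x = 0, A_y = 630.6 N, C_y = 359.4 N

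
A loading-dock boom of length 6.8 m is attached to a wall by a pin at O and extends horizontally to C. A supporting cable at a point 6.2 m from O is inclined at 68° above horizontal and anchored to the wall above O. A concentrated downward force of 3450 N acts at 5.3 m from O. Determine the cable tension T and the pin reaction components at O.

T = 3181 N, O_x = 1192 N, O_y = 500.8 N

ΣM about O: T·sin68°·6.2 − 3450·5.3 = 0 → T = 18285/(6.2·0.927184) = 3180.81 ≈ 3181 N.
ΣF_x = 0: O_x − T·cos68° = 0 → O_x = 3180.81 × 0.374607 = 1192 N.
ΣF_y = 0: O_y + T·sin68° − 3450 = 0 → O_y = 3450 − 3180.81 × 0.927184 = 500.8 N.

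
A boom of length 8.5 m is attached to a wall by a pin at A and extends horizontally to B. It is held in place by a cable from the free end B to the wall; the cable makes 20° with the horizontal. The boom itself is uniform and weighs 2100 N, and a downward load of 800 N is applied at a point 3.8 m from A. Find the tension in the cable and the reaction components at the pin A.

ΣM about A: T·sin20°·8.5 − 2100·4.25 − 800·3.8 = 0 → T = 11965/(8.5·0.34202) = 4115.69 ≈ 4116 N.
ΣF_x = 0: A_x − T·cos20° = 0 → A_x = 4115.69 × 0.939693 = 3867 N.
ΣF_y = 0: A_y + T·sin20° − 2100 − 800 = 0 → A_y = 2900 − 4115.69 × 0.34202 = 1492 N.

T = 4116 N, A_x = 3867 N, A_y = 1492 N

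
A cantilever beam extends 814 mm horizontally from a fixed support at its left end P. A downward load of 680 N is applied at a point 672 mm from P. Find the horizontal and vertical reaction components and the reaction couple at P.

P_x = 0, P_y = 680.0 N, M_P = 457000 N·mm

ΣF_x = 0: P_x = 0.
ΣF_y = 0: P_y − 680 = 0 → P_y = 680.0 N.
ΣM about P: M_P − 680·672 = 0 → M_P = 457000 N·mm.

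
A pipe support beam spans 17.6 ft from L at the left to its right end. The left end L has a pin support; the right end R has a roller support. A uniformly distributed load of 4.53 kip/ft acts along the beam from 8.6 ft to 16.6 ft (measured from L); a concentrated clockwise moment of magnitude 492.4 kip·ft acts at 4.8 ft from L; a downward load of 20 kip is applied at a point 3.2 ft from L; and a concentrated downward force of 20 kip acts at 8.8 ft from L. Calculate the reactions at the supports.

L_x = 0, L_y = 8.682 kip, R_y = 67.56 kip

Resultant of the distributed load: 4.53 × 8 = 36.24 kip at 12.6 ft from L.
ΣM about L: R_y·17.6 − (4.53·8)·12.6 − 492.4 − 20·3.2 − 20·8.8 = 0 → R_y = 1189.024/17.6 = 67.5582 ≈ 67.56 kip.
ΣF_y = 0: L_y + 67.5582 − 4.53·8 − 20 − 20 = 0 → L_y = 8.682 kip.
ΣF_x = 0: no horizontal applied forces, so L_x = 0.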